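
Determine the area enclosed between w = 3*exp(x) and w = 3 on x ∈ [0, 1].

On [0, 1], (3*exp(x)) - (3) = 3*exp(x) - 3 is ≥ 0 throughout, so the area is a single integral of |3*exp(x) - 3|.
∫[0,1] (3*exp(x) - 3) dx = -6 + 3*exp(1).

-6 + 3*exp(1)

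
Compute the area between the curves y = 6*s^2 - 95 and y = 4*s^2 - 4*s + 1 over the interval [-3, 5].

1904/3

On [-3, 5], (6*s^2 - 95) - (4*s^2 - 4*s + 1) = 2*s^2 + 4*s - 96 is ≤ 0 throughout, so the area is a single integral of |2*s^2 + 4*s - 96|.
∫[-3,5] (2*s^2 + 4*s - 96) ds = -1904/3; the area of that piece is 1904/3.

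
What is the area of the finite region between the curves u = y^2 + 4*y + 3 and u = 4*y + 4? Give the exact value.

4/3

Both boundary curves give u as a function of y, so integrate with respect to y. Setting them equal: y^2 - 1 = 0, i.e. (y - 1)*(y + 1) = 0, so they meet at y = -1, 1.
For y in [-1, 1], u = y^2 + 4*y + 3 is on the left; area = ∫[-1,1] (-(y^2 - 1)) dy = 4/3.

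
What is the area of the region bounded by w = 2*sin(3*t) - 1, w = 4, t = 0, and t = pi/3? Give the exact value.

-4/3 + 5*pi/3

On [0, pi/3], (2*sin(3*t) - 1) - (4) = 2*sin(3*t) - 5 is ≤ 0 throughout, so the area is a single integral of |2*sin(3*t) - 5|.
∫[0,pi/3] (2*sin(3*t) - 5) dt = 4/3 - 5*pi/3; the area of that piece is -4/3 + 5*pi/3.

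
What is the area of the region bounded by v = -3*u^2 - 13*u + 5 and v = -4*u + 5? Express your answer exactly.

27/2

Set the curves equal: -3*u^2 - 13*u + 5 = -4*u + 5, so -3*u^2 - 9*u = 0, which factors as -3*u*(u + 3) = 0. The curves meet at u = -3, 0.
On [-3, 0], v = -3*u^2 - 13*u + 5 is on top; that piece has area ∫[-3,0] (-3*u^2 - 9*u) du = 27/2.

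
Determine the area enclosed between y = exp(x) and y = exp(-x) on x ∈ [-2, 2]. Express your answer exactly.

The difference (exp(x)) - (exp(-x)) = exp(x) - exp(-x) changes sign at x = 0 inside [-2, 2], so split the integral there.
∫[-2,0] (exp(x) - exp(-x)) dx = -exp(2) - exp(-2) + 2; the area of that piece is -2 + exp(-2) + exp(2).
∫[0,2] (exp(x) - exp(-x)) dx = -2 + exp(-2) + exp(2).
Total area = (-2 + exp(-2) + exp(2)) + (-2 + exp(-2) + exp(2)) = -4 + 2*exp(-2) + 2*exp(2).

-4 + 2*exp(-2) + 2*exp(2)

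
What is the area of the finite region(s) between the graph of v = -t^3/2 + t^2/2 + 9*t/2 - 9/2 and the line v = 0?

74/3

The curve meets the t-axis where -t^3/2 + t^2/2 + 9*t/2 - 9/2 = 0, i.e. -(t - 3)*(t - 1)*(t + 3)/2 = 0, at t = -3, 1, 3.
On [-3, 1] the curve lies below the axis; ∫[-3,1] (-t^3/2 + t^2/2 + 9*t/2 - 9/2) dt = -64/3, giving area 64/3.
On [1, 3] the curve lies above the axis; ∫[1,3] (-t^3/2 + t^2/2 + 9*t/2 - 9/2) dt = 10/3, giving area 10/3.
Total area = 64/3 + 10/3 = 74/3.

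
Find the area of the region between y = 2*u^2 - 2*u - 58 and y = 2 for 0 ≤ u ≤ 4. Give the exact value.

On [0, 4], (2*u^2 - 2*u - 58) - (2) = 2*u^2 - 2*u - 60 is ≤ 0 throughout, so the area is a single integral of |2*u^2 - 2*u - 60|.
∫[0,4] (2*u^2 - 2*u - 60) du = -640/3; the area of that piece is 640/3.

640/3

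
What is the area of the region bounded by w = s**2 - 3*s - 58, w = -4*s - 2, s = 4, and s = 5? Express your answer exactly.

187/6

On [4, 5], (s**2 - 3*s - 58) - (-4*s - 2) = s**2 + s - 56 is ≤ 0 throughout, so the area is a single integral of |s**2 + s - 56|.
∫[4,5] (s**2 + s - 56) ds = -187/6; the area of that piece is 187/6.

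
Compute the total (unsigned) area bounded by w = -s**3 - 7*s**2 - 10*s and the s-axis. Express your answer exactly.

The curve meets the s-axis where -s**3 - 7*s**2 - 10*s = 0, i.e. -s*(s + 2)*(s + 5) = 0, at s = -5, -2, 0.
On [-5, -2] the curve lies below the axis; ∫[-5,-2] (-s**3 - 7*s**2 - 10*s) ds = -63/4, giving area 63/4.
On [-2, 0] the curve lies above the axis; ∫[-2,0] (-s**3 - 7*s**2 - 10*s) ds = 16/3, giving area 16/3.
Total area = 63/4 + 16/3 = 253/12.

253/12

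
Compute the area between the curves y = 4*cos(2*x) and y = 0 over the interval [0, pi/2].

The difference (4*cos(2*x)) - (0) = 4*cos(2*x) changes sign at x = pi/4 inside [0, pi/2], so split the integral there.
∫[0,pi/4] (4*cos(2*x)) dx = 2.
∫[pi/4,pi/2] (4*cos(2*x)) dx = -2; the area of that piece is 2.
Total area = 2 + 2 = 4.

4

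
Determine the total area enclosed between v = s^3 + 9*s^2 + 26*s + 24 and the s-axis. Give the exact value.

The curve meets the s-axis where s^3 + 9*s^2 + 26*s + 24 = 0, i.e. (s + 2)*(s + 3)*(s + 4) = 0, at s = -4, -3, -2.
On [-4, -3] the curve lies above the axis; ∫[-4,-3] (s^3 + 9*s^2 + 26*s + 24) ds = 1/4, giving area 1/4.
On [-3, -2] the curve lies below the axis; ∫[-3,-2] (s^3 + 9*s^2 + 26*s + 24) ds = -1/4, giving area 1/4.
Total area = 1/4 + 1/4 = 1/2.

1/2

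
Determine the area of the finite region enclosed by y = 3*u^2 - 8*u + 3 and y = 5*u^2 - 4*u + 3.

Set the curves equal: 3*u^2 - 8*u + 3 = 5*u^2 - 4*u + 3, so -2*u^2 - 4*u = 0, which factors as -2*u*(u + 2) = 0. The curves meet at u = -2, 0.
On [-2, 0], y = 3*u^2 - 8*u + 3 is on top; that piece has area ∫[-2,0] (-2*u^2 - 4*u) du = 8/3.

8/3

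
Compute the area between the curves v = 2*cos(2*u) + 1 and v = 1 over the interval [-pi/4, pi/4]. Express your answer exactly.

On [-pi/4, pi/4], (2*cos(2*u) + 1) - (1) = 2*cos(2*u) is ≥ 0 throughout, so the area is a single integral of |2*cos(2*u)|.
∫[-pi/4,pi/4] (2*cos(2*u)) du = 2.

2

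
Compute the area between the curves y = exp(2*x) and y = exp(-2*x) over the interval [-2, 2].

-2 + exp(-4) + exp(4)

The difference (exp(2*x)) - (exp(-2*x)) = exp(2*x) - exp(-2*x) changes sign at x = 0 inside [-2, 2], so split the integral there.
∫[-2,0] (exp(2*x) - exp(-2*x)) dx = -exp(4)/2 - exp(-4)/2 + 1; the area of that piece is -1 + exp(-4)/2 + exp(4)/2.
∫[0,2] (exp(2*x) - exp(-2*x)) dx = -1 + exp(-4)/2 + exp(4)/2.
Total area = (-1 + exp(-4)/2 + exp(4)/2) + (-1 + exp(-4)/2 + exp(4)/2) = -2 + exp(-4) + exp(4).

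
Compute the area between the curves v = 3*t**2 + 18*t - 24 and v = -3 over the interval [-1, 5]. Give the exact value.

296

The difference (3*t**2 + 18*t - 24) - (-3) = 3*t**2 + 18*t - 21 changes sign at t = 1 inside [-1, 5], so split the integral there.
∫[-1,1] (3*t**2 + 18*t - 21) dt = -40; the area of that piece is 40.
∫[1,5] (3*t**2 + 18*t - 21) dt = 256.
Total area = 40 + 256 = 296.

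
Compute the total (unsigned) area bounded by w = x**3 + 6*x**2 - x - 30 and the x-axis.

407/4

The curve meets the x-axis where x**3 + 6*x**2 - x - 30 = 0, i.e. (x - 2)*(x + 3)*(x + 5) = 0, at x = -5, -3, 2.
On [-5, -3] the curve lies above the axis; ∫[-5,-3] (x**3 + 6*x**2 - x - 30) dx = 8, giving area 8.
On [-3, 2] the curve lies below the axis; ∫[-3,2] (x**3 + 6*x**2 - x - 30) dx = -375/4, giving area 375/4.
Total area = 8 + 375/4 = 407/4.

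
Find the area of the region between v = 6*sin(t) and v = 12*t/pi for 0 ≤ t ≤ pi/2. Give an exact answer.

On [0, pi/2], (6*sin(t)) - (12*t/pi) = -12*t/pi + 6*sin(t) is ≥ 0 throughout, so the area is a single integral of |-12*t/pi + 6*sin(t)|.
∫[0,pi/2] (-12*t/pi + 6*sin(t)) dt = 6 - 3*pi/2.

6 - 3*pi/2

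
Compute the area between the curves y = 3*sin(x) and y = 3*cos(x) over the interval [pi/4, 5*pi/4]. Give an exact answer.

6*sqrt(2)

On [pi/4, 5*pi/4], (3*sin(x)) - (3*cos(x)) = 3*sin(x) - 3*cos(x) is ≥ 0 throughout, so the area is a single integral of |3*sin(x) - 3*cos(x)|.
∫[pi/4,5*pi/4] (3*sin(x) - 3*cos(x)) dx = 6*sqrt(2).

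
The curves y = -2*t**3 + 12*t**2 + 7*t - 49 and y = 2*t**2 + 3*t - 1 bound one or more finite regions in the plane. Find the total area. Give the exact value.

443/3

Set the curves equal: -2*t**3 + 12*t**2 + 7*t - 49 = 2*t**2 + 3*t - 1, so -2*t**3 + 10*t**2 + 4*t - 48 = 0, which factors as -2*(t - 4)*(t - 3)*(t + 2) = 0. The curves meet at t = -2, 3, 4.
On [-2, 3], y = 2*t**2 + 3*t - 1 is on top; that piece has area ∫[-2,3] (-(-2*t**3 + 10*t**2 + 4*t - 48)) dt = 875/6.
On [3, 4], y = -2*t**3 + 12*t**2 + 7*t - 49 is on top; that piece has area ∫[3,4] (-2*t**3 + 10*t**2 + 4*t - 48) dt = 11/6.
Total enclosed area = 875/6 + 11/6 = 443/3.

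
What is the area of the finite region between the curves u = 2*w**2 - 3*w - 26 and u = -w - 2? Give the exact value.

Both boundary curves give u as a function of w, so integrate with respect to w. Setting them equal: 2*w**2 - 2*w - 24 = 0, i.e. 2*(w - 4)*(w + 3) = 0, so they meet at w = -3, 4.
For w in [-3, 4], u = 2*w**2 - 3*w - 26 is on the left; area = ∫[-3,4] (-(2*w**2 - 2*w - 24)) dw = 343/3.

343/3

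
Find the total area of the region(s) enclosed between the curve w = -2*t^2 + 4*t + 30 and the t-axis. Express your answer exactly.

512/3

The curve meets the t-axis where -2*t^2 + 4*t + 30 = 0, i.e. -2*(t - 5)*(t + 3) = 0, at t = -3, 5.
On [-3, 5] the curve lies above the axis; ∫[-3,5] (-2*t^2 + 4*t + 30) dt = 512/3, giving area 512/3.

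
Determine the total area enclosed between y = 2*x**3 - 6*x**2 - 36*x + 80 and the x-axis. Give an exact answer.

999/2

The curve meets the x-axis where 2*x**3 - 6*x**2 - 36*x + 80 = 0, i.e. 2*(x - 5)*(x - 2)*(x + 4) = 0, at x = -4, 2, 5.
On [-4, 2] the curve lies above the axis; ∫[-4,2] (2*x**3 - 6*x**2 - 36*x + 80) dx = 432, giving area 432.
On [2, 5] the curve lies below the axis; ∫[2,5] (2*x**3 - 6*x**2 - 36*x + 80) dx = -135/2, giving area 135/2.
Total area = 432 + 135/2 = 999/2.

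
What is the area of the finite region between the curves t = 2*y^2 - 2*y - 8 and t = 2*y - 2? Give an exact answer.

Both boundary curves give t as a function of y, so integrate with respect to y. Setting them equal: 2*y^2 - 4*y - 6 = 0, i.e. 2*(y - 3)*(y + 1) = 0, so they meet at y = -1, 3.
For y in [-1, 3], t = 2*y^2 - 2*y - 8 is on the left; area = ∫[-1,3] (-(2*y^2 - 4*y - 6)) dy = 64/3.

64/3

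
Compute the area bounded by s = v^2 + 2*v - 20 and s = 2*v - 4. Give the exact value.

256/3

Both boundary curves give s as a function of v, so integrate with respect to v. Setting them equal: v^2 - 16 = 0, i.e. (v - 4)*(v + 4) = 0, so they meet at v = -4, 4.
For v in [-4, 4], s = v^2 + 2*v - 20 is on the left; area = ∫[-4,4] (-(v^2 - 16)) dv = 256/3.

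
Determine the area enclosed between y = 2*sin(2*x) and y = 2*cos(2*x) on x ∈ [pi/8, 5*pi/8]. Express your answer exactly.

2*sqrt(2)

On [pi/8, 5*pi/8], (2*sin(2*x)) - (2*cos(2*x)) = 2*sin(2*x) - 2*cos(2*x) is ≥ 0 throughout, so the area is a single integral of |2*sin(2*x) - 2*cos(2*x)|.
∫[pi/8,5*pi/8] (2*sin(2*x) - 2*cos(2*x)) dx = 2*sqrt(2).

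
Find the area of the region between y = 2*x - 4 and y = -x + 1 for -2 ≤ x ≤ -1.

On [-2, -1], (2*x - 4) - (-x + 1) = 3*x - 5 is ≤ 0 throughout, so the area is a single integral of |3*x - 5|.
∫[-2,-1] (3*x - 5) dx = -19/2; the area of that piece is 19/2.

19/2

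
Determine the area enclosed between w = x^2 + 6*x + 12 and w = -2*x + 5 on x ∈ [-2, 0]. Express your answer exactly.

6

The difference (x^2 + 6*x + 12) - (-2*x + 5) = x^2 + 8*x + 7 changes sign at x = -1 inside [-2, 0], so split the integral there.
∫[-2,-1] (x^2 + 8*x + 7) dx = -8/3; the area of that piece is 8/3.
∫[-1,0] (x^2 + 8*x + 7) dx = 10/3.
Total area = 8/3 + 10/3 = 6.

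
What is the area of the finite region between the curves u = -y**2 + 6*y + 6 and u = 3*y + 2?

Both boundary curves give u as a function of y, so integrate with respect to y. Setting them equal: -y**2 + 3*y + 4 = 0, i.e. -(y - 4)*(y + 1) = 0, so they meet at y = -1, 4.
For y in [-1, 4], u = -y**2 + 6*y + 6 is on the right; area = ∫[-1,4] (-y**2 + 3*y + 4) dy = 125/6.

125/6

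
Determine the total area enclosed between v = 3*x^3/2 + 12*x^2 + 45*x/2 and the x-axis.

The curve meets the x-axis where 3*x^3/2 + 12*x^2 + 45*x/2 = 0, i.e. 3*x*(x + 3)*(x + 5)/2 = 0, at x = -5, -3, 0.
On [-5, -3] the curve lies above the axis; ∫[-5,-3] (3*x^3/2 + 12*x^2 + 45*x/2) dx = 8, giving area 8.
On [-3, 0] the curve lies below the axis; ∫[-3,0] (3*x^3/2 + 12*x^2 + 45*x/2) dx = -189/8, giving area 189/8.
Total area = 8 + 189/8 = 253/8.

253/8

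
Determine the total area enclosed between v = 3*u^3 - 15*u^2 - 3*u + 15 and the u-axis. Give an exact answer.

The curve meets the u-axis where 3*u^3 - 15*u^2 - 3*u + 15 = 0, i.e. 3*(u - 5)*(u - 1)*(u + 1) = 0, at u = -1, 1, 5.
On [-1, 1] the curve lies above the axis; ∫[-1,1] (3*u^3 - 15*u^2 - 3*u + 15) du = 20, giving area 20.
On [1, 5] the curve lies below the axis; ∫[1,5] (3*u^3 - 15*u^2 - 3*u + 15) du = -128, giving area 128.
Total area = 20 + 128 = 148.

148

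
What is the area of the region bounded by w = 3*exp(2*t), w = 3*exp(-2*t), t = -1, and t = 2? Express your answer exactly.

The difference (3*exp(2*t)) - (3*exp(-2*t)) = 3*exp(2*t) - 3*exp(-2*t) changes sign at t = 0 inside [-1, 2], so split the integral there.
∫[-1,0] (3*exp(2*t) - 3*exp(-2*t)) dt = -3*exp(2)/2 - 3*exp(-2)/2 + 3; the area of that piece is -3 + 3*exp(-2)/2 + 3*exp(2)/2.
∫[0,2] (3*exp(2*t) - 3*exp(-2*t)) dt = -3 + 3*exp(-4)/2 + 3*exp(4)/2.
Total area = (-3 + 3*exp(-2)/2 + 3*exp(2)/2) + (-3 + 3*exp(-4)/2 + 3*exp(4)/2) = -6 + 3*exp(-4)/2 + 3*exp(-2)/2 + 3*exp(2)/2 + 3*exp(4)/2.

-6 + 3*exp(-4)/2 + 3*exp(-2)/2 + 3*exp(2)/2 + 3*exp(4)/2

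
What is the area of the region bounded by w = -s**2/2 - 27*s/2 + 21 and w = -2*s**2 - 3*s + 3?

1/4

Set the curves equal: -s**2/2 - 27*s/2 + 21 = -2*s**2 - 3*s + 3, so 3*s**2/2 - 21*s/2 + 18 = 0, which factors as 3*(s - 4)*(s - 3)/2 = 0. The curves meet at s = 3, 4.
On [3, 4], w = -2*s**2 - 3*s + 3 is on top; that piece has area ∫[3,4] (-(3*s**2/2 - 21*s/2 + 18)) ds = 1/4.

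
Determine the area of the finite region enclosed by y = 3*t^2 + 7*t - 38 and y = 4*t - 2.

343/2

Set the curves equal: 3*t^2 + 7*t - 38 = 4*t - 2, so 3*t^2 + 3*t - 36 = 0, which factors as 3*(t - 3)*(t + 4) = 0. The curves meet at t = -4, 3.
On [-4, 3], y = 4*t - 2 is on top; that piece has area ∫[-4,3] (-(3*t^2 + 3*t - 36)) dt = 343/2.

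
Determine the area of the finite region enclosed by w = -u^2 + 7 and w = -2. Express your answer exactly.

Set the curves equal: -u^2 + 7 = -2, so -u^2 + 9 = 0, which factors as -(u - 3)*(u + 3) = 0. The curves meet at u = -3, 3.
On [-3, 3], w = -u^2 + 7 is on top; that piece has area ∫[-3,3] (-u^2 + 9) du = 36.

36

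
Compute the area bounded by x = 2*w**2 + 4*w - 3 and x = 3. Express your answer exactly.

64/3

Both boundary curves give x as a function of w, so integrate with respect to w. Setting them equal: 2*w**2 + 4*w - 6 = 0, i.e. 2*(w - 1)*(w + 3) = 0, so they meet at w = -3, 1.
For w in [-3, 1], x = 2*w**2 + 4*w - 3 is on the left; area = ∫[-3,1] (-(2*w**2 + 4*w - 6)) dw = 64/3.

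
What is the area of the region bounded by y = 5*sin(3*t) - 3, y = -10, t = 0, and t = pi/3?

On [0, pi/3], (5*sin(3*t) - 3) - (-10) = 5*sin(3*t) + 7 is ≥ 0 throughout, so the area is a single integral of |5*sin(3*t) + 7|.
∫[0,pi/3] (5*sin(3*t) + 7) dt = 10/3 + 7*pi/3.

10/3 + 7*pi/3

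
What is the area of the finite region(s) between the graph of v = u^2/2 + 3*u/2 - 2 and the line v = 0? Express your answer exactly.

The curve meets the u-axis where u^2/2 + 3*u/2 - 2 = 0, i.e. (u - 1)*(u + 4)/2 = 0, at u = -4, 1.
On [-4, 1] the curve lies below the axis; ∫[-4,1] (u^2/2 + 3*u/2 - 2) du = -125/12, giving area 125/12.

125/12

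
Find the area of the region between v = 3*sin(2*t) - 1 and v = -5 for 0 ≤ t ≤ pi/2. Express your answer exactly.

On [0, pi/2], (3*sin(2*t) - 1) - (-5) = 3*sin(2*t) + 4 is ≥ 0 throughout, so the area is a single integral of |3*sin(2*t) + 4|.
∫[0,pi/2] (3*sin(2*t) + 4) dt = 3 + 2*pi.

3 + 2*pi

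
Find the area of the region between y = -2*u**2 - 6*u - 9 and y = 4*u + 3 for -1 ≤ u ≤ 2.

On [-1, 2], (-2*u**2 - 6*u - 9) - (4*u + 3) = -2*u**2 - 10*u - 12 is ≤ 0 throughout, so the area is a single integral of |-2*u**2 - 10*u - 12|.
∫[-1,2] (-2*u**2 - 10*u - 12) du = -57; the area of that piece is 57.

57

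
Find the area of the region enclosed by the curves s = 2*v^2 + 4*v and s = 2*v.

1/3

Both boundary curves give s as a function of v, so integrate with respect to v. Setting them equal: 2*v^2 + 2*v = 0, i.e. 2*v*(v + 1) = 0, so they meet at v = -1, 0.
For v in [-1, 0], s = 2*v^2 + 4*v is on the left; area = ∫[-1,0] (-(2*v^2 + 2*v)) dv = 1/3.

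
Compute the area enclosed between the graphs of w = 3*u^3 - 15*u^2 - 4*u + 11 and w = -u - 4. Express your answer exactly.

148

Set the curves equal: 3*u^3 - 15*u^2 - 4*u + 11 = -u - 4, so 3*u^3 - 15*u^2 - 3*u + 15 = 0, which factors as 3*(u - 5)*(u - 1)*(u + 1) = 0. The curves meet at u = -1, 1, 5.
On [-1, 1], w = 3*u^3 - 15*u^2 - 4*u + 11 is on top; that piece has area ∫[-1,1] (3*u^3 - 15*u^2 - 3*u + 15) du = 20.
On [1, 5], w = -u - 4 is on top; that piece has area ∫[1,5] (-(3*u^3 - 15*u^2 - 3*u + 15)) du = 128.
Total enclosed area = 20 + 128 = 148.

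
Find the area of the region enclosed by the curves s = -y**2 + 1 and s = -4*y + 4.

Both boundary curves give s as a function of y, so integrate with respect to y. Setting them equal: -y**2 + 4*y - 3 = 0, i.e. -(y - 3)*(y - 1) = 0, so they meet at y = 1, 3.
For y in [1, 3], s = -y**2 + 1 is on the right; area = ∫[1,3] (-y**2 + 4*y - 3) dy = 4/3.

4/3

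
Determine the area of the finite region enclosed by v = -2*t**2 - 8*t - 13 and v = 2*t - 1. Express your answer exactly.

Set the curves equal: -2*t**2 - 8*t - 13 = 2*t - 1, so -2*t**2 - 10*t - 12 = 0, which factors as -2*(t + 2)*(t + 3) = 0. The curves meet at t = -3, -2.
On [-3, -2], v = -2*t**2 - 8*t - 13 is on top; that piece has area ∫[-3,-2] (-2*t**2 - 10*t - 12) dt = 1/3.

1/3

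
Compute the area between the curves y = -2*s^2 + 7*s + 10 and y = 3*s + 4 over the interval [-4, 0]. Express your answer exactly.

The difference (-2*s^2 + 7*s + 10) - (3*s + 4) = -2*s^2 + 4*s + 6 changes sign at s = -1 inside [-4, 0], so split the integral there.
∫[-4,-1] (-2*s^2 + 4*s + 6) ds = -54; the area of that piece is 54.
∫[-1,0] (-2*s^2 + 4*s + 6) ds = 10/3.
Total area = 54 + 10/3 = 172/3.

172/3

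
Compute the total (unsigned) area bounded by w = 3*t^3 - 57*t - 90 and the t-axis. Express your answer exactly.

1551/2

The curve meets the t-axis where 3*t^3 - 57*t - 90 = 0, i.e. 3*(t - 5)*(t + 2)*(t + 3) = 0, at t = -3, -2, 5.
On [-3, -2] the curve lies above the axis; ∫[-3,-2] (3*t^3 - 57*t - 90) dt = 15/4, giving area 15/4.
On [-2, 5] the curve lies below the axis; ∫[-2,5] (3*t^3 - 57*t - 90) dt = -3087/4, giving area 3087/4.
Total area = 15/4 + 3087/4 = 1551/2.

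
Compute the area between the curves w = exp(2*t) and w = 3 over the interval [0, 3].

The difference (exp(2*t)) - (3) = exp(2*t) - 3 changes sign at t = log(3)/2 inside [0, 3], so split the integral there.
∫[0,log(3)/2] (exp(2*t) - 3) dt = 1 - 3*log(3)/2; the area of that piece is -1 + 3*log(3)/2.
∫[log(3)/2,3] (exp(2*t) - 3) dt = -21/2 + 3*log(3)/2 + exp(6)/2.
Total area = (-1 + 3*log(3)/2) + (-21/2 + 3*log(3)/2 + exp(6)/2) = -23/2 + 3*log(3) + exp(6)/2.

-23/2 + 3*log(3) + exp(6)/2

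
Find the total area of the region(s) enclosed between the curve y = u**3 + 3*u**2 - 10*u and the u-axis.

407/4

The curve meets the u-axis where u**3 + 3*u**2 - 10*u = 0, i.e. u*(u - 2)*(u + 5) = 0, at u = -5, 0, 2.
On [-5, 0] the curve lies above the axis; ∫[-5,0] (u**3 + 3*u**2 - 10*u) du = 375/4, giving area 375/4.
On [0, 2] the curve lies below the axis; ∫[0,2] (u**3 + 3*u**2 - 10*u) du = -8, giving area 8.
Total area = 375/4 + 8 = 407/4.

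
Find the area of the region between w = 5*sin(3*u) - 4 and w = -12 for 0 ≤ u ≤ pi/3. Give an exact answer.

On [0, pi/3], (5*sin(3*u) - 4) - (-12) = 5*sin(3*u) + 8 is ≥ 0 throughout, so the area is a single integral of |5*sin(3*u) + 8|.
∫[0,pi/3] (5*sin(3*u) + 8) du = 10/3 + 8*pi/3.

10/3 + 8*pi/3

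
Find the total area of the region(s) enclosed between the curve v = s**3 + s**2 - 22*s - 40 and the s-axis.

The curve meets the s-axis where s**3 + s**2 - 22*s - 40 = 0, i.e. (s - 5)*(s + 2)*(s + 4) = 0, at s = -4, -2, 5.
On [-4, -2] the curve lies above the axis; ∫[-4,-2] (s**3 + s**2 - 22*s - 40) ds = 32/3, giving area 32/3.
On [-2, 5] the curve lies below the axis; ∫[-2,5] (s**3 + s**2 - 22*s - 40) ds = -3773/12, giving area 3773/12.
Total area = 32/3 + 3773/12 = 3901/12.

3901/12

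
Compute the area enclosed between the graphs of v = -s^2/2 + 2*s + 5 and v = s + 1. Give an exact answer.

18

Set the curves equal: -s^2/2 + 2*s + 5 = s + 1, so -s^2/2 + s + 4 = 0, which factors as -(s - 4)*(s + 2)/2 = 0. The curves meet at s = -2, 4.
On [-2, 4], v = -s^2/2 + 2*s + 5 is on top; that piece has area ∫[-2,4] (-s^2/2 + s + 4) ds = 18.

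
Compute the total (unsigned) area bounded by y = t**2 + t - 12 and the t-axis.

343/6

The curve meets the t-axis where t**2 + t - 12 = 0, i.e. (t - 3)*(t + 4) = 0, at t = -4, 3.
On [-4, 3] the curve lies below the axis; ∫[-4,3] (t**2 + t - 12) dt = -343/6, giving area 343/6.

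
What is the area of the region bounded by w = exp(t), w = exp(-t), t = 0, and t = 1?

On [0, 1], (exp(t)) - (exp(-t)) = exp(t) - exp(-t) is ≥ 0 throughout, so the area is a single integral of |exp(t) - exp(-t)|.
∫[0,1] (exp(t) - exp(-t)) dt = -2 + exp(-1) + exp(1).

-2 + exp(-1) + exp(1)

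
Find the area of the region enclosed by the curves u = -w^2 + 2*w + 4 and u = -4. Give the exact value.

Both boundary curves give u as a function of w, so integrate with respect to w. Setting them equal: -w^2 + 2*w + 8 = 0, i.e. -(w - 4)*(w + 2) = 0, so they meet at w = -2, 4.
For w in [-2, 4], u = -w^2 + 2*w + 4 is on the right; area = ∫[-2,4] (-w^2 + 2*w + 8) dw = 36.

36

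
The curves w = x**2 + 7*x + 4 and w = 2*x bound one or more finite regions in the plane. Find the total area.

Set the curves equal: x**2 + 7*x + 4 = 2*x, so x**2 + 5*x + 4 = 0, which factors as (x + 1)*(x + 4) = 0. The curves meet at x = -4, -1.
On [-4, -1], w = 2*x is on top; that piece has area ∫[-4,-1] (-(x**2 + 5*x + 4)) dx = 9/2.

9/2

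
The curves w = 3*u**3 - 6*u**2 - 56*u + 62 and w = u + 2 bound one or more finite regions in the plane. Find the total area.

Set the curves equal: 3*u**3 - 6*u**2 - 56*u + 62 = u + 2, so 3*u**3 - 6*u**2 - 57*u + 60 = 0, which factors as 3*(u - 5)*(u - 1)*(u + 4) = 0. The curves meet at u = -4, 1, 5.
On [-4, 1], w = 3*u**3 - 6*u**2 - 56*u + 62 is on top; that piece has area ∫[-4,1] (3*u**3 - 6*u**2 - 57*u + 60) du = 1625/4.
On [1, 5], w = u + 2 is on top; that piece has area ∫[1,5] (-(3*u**3 - 6*u**2 - 57*u + 60)) du = 224.
Total enclosed area = 1625/4 + 224 = 2521/4.

2521/4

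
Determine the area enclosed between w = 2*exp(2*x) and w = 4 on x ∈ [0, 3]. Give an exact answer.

The difference (2*exp(2*x)) - (4) = 2*exp(2*x) - 4 changes sign at x = log(2)/2 inside [0, 3], so split the integral there.
∫[0,log(2)/2] (2*exp(2*x) - 4) dx = 1 - log(4); the area of that piece is -1 + log(4).
∫[log(2)/2,3] (2*exp(2*x) - 4) dx = -14 + 2*log(2) + exp(6).
Total area = (-1 + log(4)) + (-14 + 2*log(2) + exp(6)) = -15 + 4*log(2) + exp(6).

-15 + 4*log(2) + exp(6)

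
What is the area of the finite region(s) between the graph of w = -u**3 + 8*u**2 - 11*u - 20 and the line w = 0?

443/6

The curve meets the u-axis where -u**3 + 8*u**2 - 11*u - 20 = 0, i.e. -(u - 5)*(u - 4)*(u + 1) = 0, at u = -1, 4, 5.
On [-1, 4] the curve lies below the axis; ∫[-1,4] (-u**3 + 8*u**2 - 11*u - 20) du = -875/12, giving area 875/12.
On [4, 5] the curve lies above the axis; ∫[4,5] (-u**3 + 8*u**2 - 11*u - 20) du = 11/12, giving area 11/12.
Total area = 875/12 + 11/12 = 443/6.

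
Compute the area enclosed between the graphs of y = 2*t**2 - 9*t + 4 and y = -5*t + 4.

Set the curves equal: 2*t**2 - 9*t + 4 = -5*t + 4, so 2*t**2 - 4*t = 0, which factors as 2*t*(t - 2) = 0. The curves meet at t = 0, 2.
On [0, 2], y = -5*t + 4 is on top; that piece has area ∫[0,2] (-(2*t**2 - 4*t)) dt = 8/3.

8/3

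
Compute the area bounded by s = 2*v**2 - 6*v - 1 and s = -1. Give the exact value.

Both boundary curves give s as a function of v, so integrate with respect to v. Setting them equal: 2*v**2 - 6*v = 0, i.e. 2*v*(v - 3) = 0, so they meet at v = 0, 3.
For v in [0, 3], s = 2*v**2 - 6*v - 1 is on the left; area = ∫[0,3] (-(2*v**2 - 6*v)) dv = 9.

9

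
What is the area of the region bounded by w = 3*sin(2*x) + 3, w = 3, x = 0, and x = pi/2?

3

On [0, pi/2], (3*sin(2*x) + 3) - (3) = 3*sin(2*x) is ≥ 0 throughout, so the area is a single integral of |3*sin(2*x)|.
∫[0,pi/2] (3*sin(2*x)) dx = 3.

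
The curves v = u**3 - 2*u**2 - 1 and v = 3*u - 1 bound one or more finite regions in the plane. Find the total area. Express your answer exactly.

71/6

Set the curves equal: u**3 - 2*u**2 - 1 = 3*u - 1, so u**3 - 2*u**2 - 3*u = 0, which factors as u*(u - 3)*(u + 1) = 0. The curves meet at u = -1, 0, 3.
On [-1, 0], v = u**3 - 2*u**2 - 1 is on top; that piece has area ∫[-1,0] (u**3 - 2*u**2 - 3*u) du = 7/12.
On [0, 3], v = 3*u - 1 is on top; that piece has area ∫[0,3] (-(u**3 - 2*u**2 - 3*u)) du = 45/4.
Total enclosed area = 7/12 + 45/4 = 71/6.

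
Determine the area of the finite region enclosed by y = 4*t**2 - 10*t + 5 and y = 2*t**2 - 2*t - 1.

8/3

Set the curves equal: 4*t**2 - 10*t + 5 = 2*t**2 - 2*t - 1, so 2*t**2 - 8*t + 6 = 0, which factors as 2*(t - 3)*(t - 1) = 0. The curves meet at t = 1, 3.
On [1, 3], y = 2*t**2 - 2*t - 1 is on top; that piece has area ∫[1,3] (-(2*t**2 - 8*t + 6)) dt = 8/3.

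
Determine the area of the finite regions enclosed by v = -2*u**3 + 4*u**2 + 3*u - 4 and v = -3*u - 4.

Set the curves equal: -2*u**3 + 4*u**2 + 3*u - 4 = -3*u - 4, so -2*u**3 + 4*u**2 + 6*u = 0, which factors as -2*u*(u - 3)*(u + 1) = 0. The curves meet at u = -1, 0, 3.
On [-1, 0], v = -3*u - 4 is on top; that piece has area ∫[-1,0] (-(-2*u**3 + 4*u**2 + 6*u)) du = 7/6.
On [0, 3], v = -2*u**3 + 4*u**2 + 3*u - 4 is on top; that piece has area ∫[0,3] (-2*u**3 + 4*u**2 + 6*u) du = 45/2.
Total enclosed area = 7/6 + 45/2 = 71/3.

71/3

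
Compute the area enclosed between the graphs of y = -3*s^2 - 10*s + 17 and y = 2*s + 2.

Set the curves equal: -3*s^2 - 10*s + 17 = 2*s + 2, so -3*s^2 - 12*s + 15 = 0, which factors as -3*(s - 1)*(s + 5) = 0. The curves meet at s = -5, 1.
On [-5, 1], y = -3*s^2 - 10*s + 17 is on top; that piece has area ∫[-5,1] (-3*s^2 - 12*s + 15) ds = 108.

108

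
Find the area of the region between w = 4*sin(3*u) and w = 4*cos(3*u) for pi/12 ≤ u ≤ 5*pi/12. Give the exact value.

8*sqrt(2)/3

On [pi/12, 5*pi/12], (4*sin(3*u)) - (4*cos(3*u)) = 4*sin(3*u) - 4*cos(3*u) is ≥ 0 throughout, so the area is a single integral of |4*sin(3*u) - 4*cos(3*u)|.
∫[pi/12,5*pi/12] (4*sin(3*u) - 4*cos(3*u)) du = 8*sqrt(2)/3.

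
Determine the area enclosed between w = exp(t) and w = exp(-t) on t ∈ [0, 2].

On [0, 2], (exp(t)) - (exp(-t)) = exp(t) - exp(-t) is ≥ 0 throughout, so the area is a single integral of |exp(t) - exp(-t)|.
∫[0,2] (exp(t) - exp(-t)) dt = -2 + exp(-2) + exp(2).

-2 + exp(-2) + exp(2)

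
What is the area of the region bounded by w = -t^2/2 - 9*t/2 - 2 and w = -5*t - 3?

Set the curves equal: -t^2/2 - 9*t/2 - 2 = -5*t - 3, so -t^2/2 + t/2 + 1 = 0, which factors as -(t - 2)*(t + 1)/2 = 0. The curves meet at t = -1, 2.
On [-1, 2], w = -t^2/2 - 9*t/2 - 2 is on top; that piece has area ∫[-1,2] (-t^2/2 + t/2 + 1) dt = 9/4.

9/4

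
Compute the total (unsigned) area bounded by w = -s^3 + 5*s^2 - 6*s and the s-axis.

The curve meets the s-axis where -s^3 + 5*s^2 - 6*s = 0, i.e. -s*(s - 3)*(s - 2) = 0, at s = 0, 2, 3.
On [0, 2] the curve lies below the axis; ∫[0,2] (-s^3 + 5*s^2 - 6*s) ds = -8/3, giving area 8/3.
On [2, 3] the curve lies above the axis; ∫[2,3] (-s^3 + 5*s^2 - 6*s) ds = 5/12, giving area 5/12.
Total area = 8/3 + 5/12 = 37/12.

37/12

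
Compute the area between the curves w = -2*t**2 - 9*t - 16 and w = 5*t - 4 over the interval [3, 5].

604/3

On [3, 5], (-2*t**2 - 9*t - 16) - (5*t - 4) = -2*t**2 - 14*t - 12 is ≤ 0 throughout, so the area is a single integral of |-2*t**2 - 14*t - 12|.
∫[3,5] (-2*t**2 - 14*t - 12) dt = -604/3; the area of that piece is 604/3.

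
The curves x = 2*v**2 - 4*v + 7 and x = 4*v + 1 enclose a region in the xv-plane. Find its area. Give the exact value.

8/3

Both boundary curves give x as a function of v, so integrate with respect to v. Setting them equal: 2*v**2 - 8*v + 6 = 0, i.e. 2*(v - 3)*(v - 1) = 0, so they meet at v = 1, 3.
For v in [1, 3], x = 2*v**2 - 4*v + 7 is on the left; area = ∫[1,3] (-(2*v**2 - 8*v + 6)) dv = 8/3.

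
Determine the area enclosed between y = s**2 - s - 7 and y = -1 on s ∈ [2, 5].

The difference (s**2 - s - 7) - (-1) = s**2 - s - 6 changes sign at s = 3 inside [2, 5], so split the integral there.
∫[2,3] (s**2 - s - 6) ds = -13/6; the area of that piece is 13/6.
∫[3,5] (s**2 - s - 6) ds = 38/3.
Total area = 13/6 + 38/3 = 89/6.

89/6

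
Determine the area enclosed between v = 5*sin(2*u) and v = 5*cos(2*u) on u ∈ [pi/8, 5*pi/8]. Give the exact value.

On [pi/8, 5*pi/8], (5*sin(2*u)) - (5*cos(2*u)) = 5*sin(2*u) - 5*cos(2*u) is ≥ 0 throughout, so the area is a single integral of |5*sin(2*u) - 5*cos(2*u)|.
∫[pi/8,5*pi/8] (5*sin(2*u) - 5*cos(2*u)) du = 5*sqrt(2).

5*sqrt(2)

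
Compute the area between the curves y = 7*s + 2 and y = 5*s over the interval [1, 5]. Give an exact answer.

32

On [1, 5], (7*s + 2) - (5*s) = 2*s + 2 is ≥ 0 throughout, so the area is a single integral of |2*s + 2|.
∫[1,5] (2*s + 2) ds = 32.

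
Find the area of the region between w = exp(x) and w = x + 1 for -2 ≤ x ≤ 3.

-15/2 - exp(-2) + exp(3)

On [-2, 3], (exp(x)) - (x + 1) = -x + exp(x) - 1 is ≥ 0 throughout, so the area is a single integral of |-x + exp(x) - 1|.
∫[-2,3] (-x + exp(x) - 1) dx = -15/2 - exp(-2) + exp(3).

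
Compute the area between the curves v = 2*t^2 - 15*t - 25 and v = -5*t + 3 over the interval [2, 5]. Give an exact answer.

111

On [2, 5], (2*t^2 - 15*t - 25) - (-5*t + 3) = 2*t^2 - 10*t - 28 is ≤ 0 throughout, so the area is a single integral of |2*t^2 - 10*t - 28|.
∫[2,5] (2*t^2 - 10*t - 28) dt = -111; the area of that piece is 111.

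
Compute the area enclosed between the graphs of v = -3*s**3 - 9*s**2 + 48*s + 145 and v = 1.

Set the curves equal: -3*s**3 - 9*s**2 + 48*s + 145 = 1, so -3*s**3 - 9*s**2 + 48*s + 144 = 0, which factors as -3*(s - 4)*(s + 3)*(s + 4) = 0. The curves meet at s = -4, -3, 4.
On [-4, -3], v = 1 is on top; that piece has area ∫[-4,-3] (-(-3*s**3 - 9*s**2 + 48*s + 144)) ds = 15/4.
On [-3, 4], v = -3*s**3 - 9*s**2 + 48*s + 145 is on top; that piece has area ∫[-3,4] (-3*s**3 - 9*s**2 + 48*s + 144) ds = 3087/4.
Total enclosed area = 15/4 + 3087/4 = 1551/2.

1551/2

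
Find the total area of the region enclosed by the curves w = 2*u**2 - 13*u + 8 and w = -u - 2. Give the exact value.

64/3

Set the curves equal: 2*u**2 - 13*u + 8 = -u - 2, so 2*u**2 - 12*u + 10 = 0, which factors as 2*(u - 5)*(u - 1) = 0. The curves meet at u = 1, 5.
On [1, 5], w = -u - 2 is on top; that piece has area ∫[1,5] (-(2*u**2 - 12*u + 10)) du = 64/3.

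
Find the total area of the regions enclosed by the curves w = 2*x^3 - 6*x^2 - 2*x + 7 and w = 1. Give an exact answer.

16

Set the curves equal: 2*x^3 - 6*x^2 - 2*x + 7 = 1, so 2*x^3 - 6*x^2 - 2*x + 6 = 0, which factors as 2*(x - 3)*(x - 1)*(x + 1) = 0. The curves meet at x = -1, 1, 3.
On [-1, 1], w = 2*x^3 - 6*x^2 - 2*x + 7 is on top; that piece has area ∫[-1,1] (2*x^3 - 6*x^2 - 2*x + 6) dx = 8.
On [1, 3], w = 1 is on top; that piece has area ∫[1,3] (-(2*x^3 - 6*x^2 - 2*x + 6)) dx = 8.
Total enclosed area = 8 + 8 = 16.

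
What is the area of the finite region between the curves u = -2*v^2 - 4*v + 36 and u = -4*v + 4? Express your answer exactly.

Both boundary curves give u as a function of v, so integrate with respect to v. Setting them equal: -2*v^2 + 32 = 0, i.e. -2*(v - 4)*(v + 4) = 0, so they meet at v = -4, 4.
For v in [-4, 4], u = -2*v^2 - 4*v + 36 is on the right; area = ∫[-4,4] (-2*v^2 + 32) dv = 512/3.

512/3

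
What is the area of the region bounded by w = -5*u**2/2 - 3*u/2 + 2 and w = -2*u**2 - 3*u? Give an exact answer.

125/12

Set the curves equal: -5*u**2/2 - 3*u/2 + 2 = -2*u**2 - 3*u, so -u**2/2 + 3*u/2 + 2 = 0, which factors as -(u - 4)*(u + 1)/2 = 0. The curves meet at u = -1, 4.
On [-1, 4], w = -5*u**2/2 - 3*u/2 + 2 is on top; that piece has area ∫[-1,4] (-u**2/2 + 3*u/2 + 2) du = 125/12.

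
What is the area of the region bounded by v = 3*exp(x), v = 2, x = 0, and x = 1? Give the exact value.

On [0, 1], (3*exp(x)) - (2) = 3*exp(x) - 2 is ≥ 0 throughout, so the area is a single integral of |3*exp(x) - 2|.
∫[0,1] (3*exp(x) - 2) dx = -5 + 3*exp(1).

-5 + 3*exp(1)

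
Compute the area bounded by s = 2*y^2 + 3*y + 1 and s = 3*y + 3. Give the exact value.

Both boundary curves give s as a function of y, so integrate with respect to y. Setting them equal: 2*y^2 - 2 = 0, i.e. 2*(y - 1)*(y + 1) = 0, so they meet at y = -1, 1.
For y in [-1, 1], s = 2*y^2 + 3*y + 1 is on the left; area = ∫[-1,1] (-(2*y^2 - 2)) dy = 8/3.

8/3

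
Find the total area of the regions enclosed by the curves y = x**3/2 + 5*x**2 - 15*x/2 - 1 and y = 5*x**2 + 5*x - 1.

625/4

Set the curves equal: x**3/2 + 5*x**2 - 15*x/2 - 1 = 5*x**2 + 5*x - 1, so x**3/2 - 25*x/2 = 0, which factors as x*(x - 5)*(x + 5)/2 = 0. The curves meet at x = -5, 0, 5.
On [-5, 0], y = x**3/2 + 5*x**2 - 15*x/2 - 1 is on top; that piece has area ∫[-5,0] (x**3/2 - 25*x/2) dx = 625/8.
On [0, 5], y = 5*x**2 + 5*x - 1 is on top; that piece has area ∫[0,5] (-(x**3/2 - 25*x/2)) dx = 625/8.
Total enclosed area = 625/8 + 625/8 = 625/4.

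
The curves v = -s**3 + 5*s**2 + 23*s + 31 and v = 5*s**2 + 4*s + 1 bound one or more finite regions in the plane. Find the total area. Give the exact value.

517/2

Set the curves equal: -s**3 + 5*s**2 + 23*s + 31 = 5*s**2 + 4*s + 1, so -s**3 + 19*s + 30 = 0, which factors as -(s - 5)*(s + 2)*(s + 3) = 0. The curves meet at s = -3, -2, 5.
On [-3, -2], v = 5*s**2 + 4*s + 1 is on top; that piece has area ∫[-3,-2] (-(-s**3 + 19*s + 30)) ds = 5/4.
On [-2, 5], v = -s**3 + 5*s**2 + 23*s + 31 is on top; that piece has area ∫[-2,5] (-s**3 + 19*s + 30) ds = 1029/4.
Total enclosed area = 5/4 + 1029/4 = 517/2.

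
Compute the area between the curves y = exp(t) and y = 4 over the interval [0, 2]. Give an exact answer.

The difference (exp(t)) - (4) = exp(t) - 4 changes sign at t = log(4) inside [0, 2], so split the integral there.
∫[0,log(4)] (exp(t) - 4) dt = 3 - log(256); the area of that piece is -3 + log(256).
∫[log(4),2] (exp(t) - 4) dt = -12 + 8*log(2) + exp(2).
Total area = (-3 + log(256)) + (-12 + 8*log(2) + exp(2)) = -15 + exp(2) + 16*log(2).

-15 + exp(2) + 16*log(2)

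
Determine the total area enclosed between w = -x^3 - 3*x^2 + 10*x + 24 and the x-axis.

407/4

The curve meets the x-axis where -x^3 - 3*x^2 + 10*x + 24 = 0, i.e. -(x - 3)*(x + 2)*(x + 4) = 0, at x = -4, -2, 3.
On [-4, -2] the curve lies below the axis; ∫[-4,-2] (-x^3 - 3*x^2 + 10*x + 24) dx = -8, giving area 8.
On [-2, 3] the curve lies above the axis; ∫[-2,3] (-x^3 - 3*x^2 + 10*x + 24) dx = 375/4, giving area 375/4.
Total area = 8 + 375/4 = 407/4.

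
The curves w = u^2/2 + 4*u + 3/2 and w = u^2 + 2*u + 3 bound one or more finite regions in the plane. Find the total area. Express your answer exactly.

2/3

Set the curves equal: u^2/2 + 4*u + 3/2 = u^2 + 2*u + 3, so -u^2/2 + 2*u - 3/2 = 0, which factors as -(u - 3)*(u - 1)/2 = 0. The curves meet at u = 1, 3.
On [1, 3], w = u^2/2 + 4*u + 3/2 is on top; that piece has area ∫[1,3] (-u^2/2 + 2*u - 3/2) du = 2/3.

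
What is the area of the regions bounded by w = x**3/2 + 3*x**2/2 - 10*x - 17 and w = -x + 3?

999/8

Set the curves equal: x**3/2 + 3*x**2/2 - 10*x - 17 = -x + 3, so x**3/2 + 3*x**2/2 - 9*x - 20 = 0, which factors as (x - 4)*(x + 2)*(x + 5)/2 = 0. The curves meet at x = -5, -2, 4.
On [-5, -2], w = x**3/2 + 3*x**2/2 - 10*x - 17 is on top; that piece has area ∫[-5,-2] (x**3/2 + 3*x**2/2 - 9*x - 20) dx = 135/8.
On [-2, 4], w = -x + 3 is on top; that piece has area ∫[-2,4] (-(x**3/2 + 3*x**2/2 - 9*x - 20)) dx = 108.
Total enclosed area = 135/8 + 108 = 999/8.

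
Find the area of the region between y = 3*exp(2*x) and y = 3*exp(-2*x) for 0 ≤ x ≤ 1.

On [0, 1], (3*exp(2*x)) - (3*exp(-2*x)) = 3*exp(2*x) - 3*exp(-2*x) is ≥ 0 throughout, so the area is a single integral of |3*exp(2*x) - 3*exp(-2*x)|.
∫[0,1] (3*exp(2*x) - 3*exp(-2*x)) dx = -3 + 3*exp(-2)/2 + 3*exp(2)/2.

-3 + 3*exp(-2)/2 + 3*exp(2)/2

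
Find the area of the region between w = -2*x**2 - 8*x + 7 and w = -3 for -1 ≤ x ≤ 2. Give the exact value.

76/3

The difference (-2*x**2 - 8*x + 7) - (-3) = -2*x**2 - 8*x + 10 changes sign at x = 1 inside [-1, 2], so split the integral there.
∫[-1,1] (-2*x**2 - 8*x + 10) dx = 56/3.
∫[1,2] (-2*x**2 - 8*x + 10) dx = -20/3; the area of that piece is 20/3.
Total area = 56/3 + 20/3 = 76/3.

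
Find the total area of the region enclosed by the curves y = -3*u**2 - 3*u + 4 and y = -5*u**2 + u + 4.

Set the curves equal: -3*u**2 - 3*u + 4 = -5*u**2 + u + 4, so 2*u**2 - 4*u = 0, which factors as 2*u*(u - 2) = 0. The curves meet at u = 0, 2.
On [0, 2], y = -5*u**2 + u + 4 is on top; that piece has area ∫[0,2] (-(2*u**2 - 4*u)) du = 8/3.

8/3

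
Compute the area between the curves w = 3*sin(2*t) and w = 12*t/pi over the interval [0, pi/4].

3/2 - 3*pi/8

On [0, pi/4], (3*sin(2*t)) - (12*t/pi) = -12*t/pi + 3*sin(2*t) is ≥ 0 throughout, so the area is a single integral of |-12*t/pi + 3*sin(2*t)|.
∫[0,pi/4] (-12*t/pi + 3*sin(2*t)) dt = 3/2 - 3*pi/8.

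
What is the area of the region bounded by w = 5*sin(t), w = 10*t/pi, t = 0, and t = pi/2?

On [0, pi/2], (5*sin(t)) - (10*t/pi) = -10*t/pi + 5*sin(t) is ≥ 0 throughout, so the area is a single integral of |-10*t/pi + 5*sin(t)|.
∫[0,pi/2] (-10*t/pi + 5*sin(t)) dt = 5 - 5*pi/4.

5 - 5*pi/4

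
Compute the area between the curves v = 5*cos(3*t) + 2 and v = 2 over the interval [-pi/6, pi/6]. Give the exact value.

10/3

On [-pi/6, pi/6], (5*cos(3*t) + 2) - (2) = 5*cos(3*t) is ≥ 0 throughout, so the area is a single integral of |5*cos(3*t)|.
∫[-pi/6,pi/6] (5*cos(3*t)) dt = 10/3.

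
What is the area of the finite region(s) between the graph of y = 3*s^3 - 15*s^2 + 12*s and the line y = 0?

71/2

The curve meets the s-axis where 3*s^3 - 15*s^2 + 12*s = 0, i.e. 3*s*(s - 4)*(s - 1) = 0, at s = 0, 1, 4.
On [0, 1] the curve lies above the axis; ∫[0,1] (3*s^3 - 15*s^2 + 12*s) ds = 7/4, giving area 7/4.
On [1, 4] the curve lies below the axis; ∫[1,4] (3*s^3 - 15*s^2 + 12*s) ds = -135/4, giving area 135/4.
Total area = 7/4 + 135/4 = 71/2.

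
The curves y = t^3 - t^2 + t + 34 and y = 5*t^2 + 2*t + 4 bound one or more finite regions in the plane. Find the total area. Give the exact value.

Set the curves equal: t^3 - t^2 + t + 34 = 5*t^2 + 2*t + 4, so t^3 - 6*t^2 - t + 30 = 0, which factors as (t - 5)*(t - 3)*(t + 2) = 0. The curves meet at t = -2, 3, 5.
On [-2, 3], y = t^3 - t^2 + t + 34 is on top; that piece has area ∫[-2,3] (t^3 - 6*t^2 - t + 30) dt = 375/4.
On [3, 5], y = 5*t^2 + 2*t + 4 is on top; that piece has area ∫[3,5] (-(t^3 - 6*t^2 - t + 30)) dt = 8.
Total enclosed area = 375/4 + 8 = 407/4.

407/4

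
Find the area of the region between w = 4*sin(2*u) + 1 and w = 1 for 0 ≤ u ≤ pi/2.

On [0, pi/2], (4*sin(2*u) + 1) - (1) = 4*sin(2*u) is ≥ 0 throughout, so the area is a single integral of |4*sin(2*u)|.
∫[0,pi/2] (4*sin(2*u)) du = 4.

4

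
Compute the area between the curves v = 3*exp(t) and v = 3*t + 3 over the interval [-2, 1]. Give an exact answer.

On [-2, 1], (3*exp(t)) - (3*t + 3) = -3*t + 3*exp(t) - 3 is ≥ 0 throughout, so the area is a single integral of |-3*t + 3*exp(t) - 3|.
∫[-2,1] (-3*t + 3*exp(t) - 3) dt = -9/2 - 3*exp(-2) + 3*exp(1).

-9/2 - 3*exp(-2) + 3*exp(1)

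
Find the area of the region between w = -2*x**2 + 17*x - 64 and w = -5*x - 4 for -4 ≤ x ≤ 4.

On [-4, 4], (-2*x**2 + 17*x - 64) - (-5*x - 4) = -2*x**2 + 22*x - 60 is ≤ 0 throughout, so the area is a single integral of |-2*x**2 + 22*x - 60|.
∫[-4,4] (-2*x**2 + 22*x - 60) dx = -1696/3; the area of that piece is 1696/3.

1696/3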